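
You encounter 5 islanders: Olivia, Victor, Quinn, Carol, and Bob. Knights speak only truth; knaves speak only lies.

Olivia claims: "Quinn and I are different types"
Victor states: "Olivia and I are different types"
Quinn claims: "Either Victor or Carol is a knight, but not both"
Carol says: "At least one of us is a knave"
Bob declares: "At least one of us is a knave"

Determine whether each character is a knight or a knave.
Olivia is a knave.
Victor is a knight.
Quinn is a knave.
Carol is a knight.
Bob is a knight.

Verification:
- Olivia (knave) says "Quinn and I are different types" - this is FALSE (a lie) because Olivia is a knave and Quinn is a knave.
- Victor (knight) says "Olivia and I are different types" - this is TRUE because Victor is a knight and Olivia is a knave.
- Quinn (knave) says "Either Victor or Carol is a knight, but not both" - this is FALSE (a lie) because Victor is a knight and Carol is a knight.
- Carol (knight) says "At least one of us is a knave" - this is TRUE because Olivia and Quinn are knaves.
- Bob (knight) says "At least one of us is a knave" - this is TRUE because Olivia and Quinn are knaves.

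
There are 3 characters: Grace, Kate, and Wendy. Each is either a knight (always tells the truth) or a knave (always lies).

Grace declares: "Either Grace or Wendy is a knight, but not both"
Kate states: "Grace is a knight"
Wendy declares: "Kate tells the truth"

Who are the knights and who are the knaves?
Grace is a knave.
Kate is a knave.
Wendy is a knave.

Verification:
- Grace (knave) says "Either Grace or Wendy is a knight, but not both" - this is FALSE (a lie) because Grace is a knave and Wendy is a knave.
- Kate (knave) says "Grace is a knight" - this is FALSE (a lie) because Grace is a knave.
- Wendy (knave) says "Kate tells the truth" - this is FALSE (a lie) because Kate is a knave.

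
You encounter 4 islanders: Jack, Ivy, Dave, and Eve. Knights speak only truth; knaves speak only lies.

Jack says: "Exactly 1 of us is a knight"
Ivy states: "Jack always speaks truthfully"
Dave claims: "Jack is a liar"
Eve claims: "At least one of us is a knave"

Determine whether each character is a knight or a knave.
Jack is a knave.
Ivy is a knave.
Dave is a knight.
Eve is a knight.

Verification:
- Jack (knave) says "Exactly 1 of us is a knight" - this is FALSE (a lie) because there are 2 knights.
- Ivy (knave) says "Jack always speaks truthfully" - this is FALSE (a lie) because Jack is a knave.
- Dave (knight) says "Jack is a liar" - this is TRUE because Jack is a knave.
- Eve (knight) says "At least one of us is a knave" - this is TRUE because Jack and Ivy are knaves.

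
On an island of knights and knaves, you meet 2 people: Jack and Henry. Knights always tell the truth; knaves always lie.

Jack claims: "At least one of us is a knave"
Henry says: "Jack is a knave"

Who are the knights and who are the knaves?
Jack is a knight.
Henry is a knave.

Verification:
- Jack (knight) says "At least one of us is a knave" - this is TRUE because Henry is a knave.
- Henry (knave) says "Jack is a knave" - this is FALSE (a lie) because Jack is a knight.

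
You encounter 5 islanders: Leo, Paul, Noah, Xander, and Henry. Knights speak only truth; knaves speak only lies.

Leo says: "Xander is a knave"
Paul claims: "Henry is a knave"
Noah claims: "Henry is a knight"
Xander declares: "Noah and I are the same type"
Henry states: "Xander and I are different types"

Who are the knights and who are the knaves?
Leo is a knight.
Paul is a knave.
Noah is a knight.
Xander is a knave.
Henry is a knight.

Verification:
- Leo (knight) says "Xander is a knave" - this is TRUE because Xander is a knave.
- Paul (knave) says "Henry is a knave" - this is FALSE (a lie) because Henry is a knight.
- Noah (knight) says "Henry is a knight" - this is TRUE because Henry is a knight.
- Xander (knave) says "Noah and I are the same type" - this is FALSE (a lie) because Xander is a knave and Noah is a knight.
- Henry (knight) says "Xander and I are different types" - this is TRUE because Henry is a knight and Xander is a knave.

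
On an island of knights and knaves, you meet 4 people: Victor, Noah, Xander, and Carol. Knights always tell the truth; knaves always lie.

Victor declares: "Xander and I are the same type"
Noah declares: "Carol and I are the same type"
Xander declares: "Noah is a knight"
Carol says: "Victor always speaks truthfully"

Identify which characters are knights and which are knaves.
Victor is a knight.
Noah is a knight.
Xander is a knight.
Carol is a knight.

Verification:
- Victor (knight) says "Xander and I are the same type" - this is TRUE because Victor is a knight and Xander is a knight.
- Noah (knight) says "Carol and I are the same type" - this is TRUE because Noah is a knight and Carol is a knight.
- Xander (knight) says "Noah is a knight" - this is TRUE because Noah is a knight.
- Carol (knight) says "Victor always speaks truthfully" - this is TRUE because Victor is a knight.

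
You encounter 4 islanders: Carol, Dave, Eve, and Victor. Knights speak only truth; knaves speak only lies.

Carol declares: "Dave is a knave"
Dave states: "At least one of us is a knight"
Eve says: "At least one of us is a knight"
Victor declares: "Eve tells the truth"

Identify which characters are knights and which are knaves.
Carol is a knave.
Dave is a knight.
Eve is a knight.
Victor is a knight.

Verification:
- Carol (knave) says "Dave is a knave" - this is FALSE (a lie) because Dave is a knight.
- Dave (knight) says "At least one of us is a knight" - this is TRUE because Dave, Eve, and Victor are knights.
- Eve (knight) says "At least one of us is a knight" - this is TRUE because Dave, Eve, and Victor are knights.
- Victor (knight) says "Eve tells the truth" - this is TRUE because Eve is a knight.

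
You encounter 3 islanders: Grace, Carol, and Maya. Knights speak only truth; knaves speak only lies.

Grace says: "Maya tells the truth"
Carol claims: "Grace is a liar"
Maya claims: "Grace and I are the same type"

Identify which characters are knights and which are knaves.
Grace is a knight.
Carol is a knave.
Maya is a knight.

Verification:
- Grace (knight) says "Maya tells the truth" - this is TRUE because Maya is a knight.
- Carol (knave) says "Grace is a liar" - this is FALSE (a lie) because Grace is a knight.
- Maya (knight) says "Grace and I are the same type" - this is TRUE because Maya is a knight and Grace is a knight.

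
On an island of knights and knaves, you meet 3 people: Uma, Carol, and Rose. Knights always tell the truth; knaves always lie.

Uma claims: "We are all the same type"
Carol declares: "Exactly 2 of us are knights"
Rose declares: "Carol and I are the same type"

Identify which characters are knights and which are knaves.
Uma is a knave.
Carol is a knight.
Rose is a knight.

Verification:
- Uma (knave) says "We are all the same type" - this is FALSE (a lie) because Carol and Rose are knights and Uma is a knave.
- Carol (knight) says "Exactly 2 of us are knights" - this is TRUE because there are 2 knights.
- Rose (knight) says "Carol and I are the same type" - this is TRUE because Rose is a knight and Carol is a knight.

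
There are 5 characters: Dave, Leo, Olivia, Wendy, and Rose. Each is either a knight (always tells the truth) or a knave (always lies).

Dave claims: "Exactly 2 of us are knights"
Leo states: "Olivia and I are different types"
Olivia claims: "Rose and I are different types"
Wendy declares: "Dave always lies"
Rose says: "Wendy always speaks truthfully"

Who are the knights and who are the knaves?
Dave is a knight.
Leo is a knight.
Olivia is a knave.
Wendy is a knave.
Rose is a knave.

Verification:
- Dave (knight) says "Exactly 2 of us are knights" - this is TRUE because there are 2 knights.
- Leo (knight) says "Olivia and I are different types" - this is TRUE because Leo is a knight and Olivia is a knave.
- Olivia (knave) says "Rose and I are different types" - this is FALSE (a lie) because Olivia is a knave and Rose is a knave.
- Wendy (knave) says "Dave always lies" - this is FALSE (a lie) because Dave is a knight.
- Rose (knave) says "Wendy always speaks truthfully" - this is FALSE (a lie) because Wendy is a knave.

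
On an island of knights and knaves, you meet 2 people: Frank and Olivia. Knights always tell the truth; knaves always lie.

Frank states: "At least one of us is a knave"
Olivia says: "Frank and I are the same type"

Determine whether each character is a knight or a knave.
Frank is a knight.
Olivia is a knave.

Verification:
- Frank (knight) says "At least one of us is a knave" - this is TRUE because Olivia is a knave.
- Olivia (knave) says "Frank and I are the same type" - this is FALSE (a lie) because Olivia is a knave and Frank is a knight.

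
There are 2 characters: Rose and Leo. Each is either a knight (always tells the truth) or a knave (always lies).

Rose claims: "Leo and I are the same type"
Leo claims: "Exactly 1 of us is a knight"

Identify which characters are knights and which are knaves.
Rose is a knave.
Leo is a knight.

Verification:
- Rose (knave) says "Leo and I are the same type" - this is FALSE (a lie) because Rose is a knave and Leo is a knight.
- Leo (knight) says "Exactly 1 of us is a knight" - this is TRUE because there are 1 knights.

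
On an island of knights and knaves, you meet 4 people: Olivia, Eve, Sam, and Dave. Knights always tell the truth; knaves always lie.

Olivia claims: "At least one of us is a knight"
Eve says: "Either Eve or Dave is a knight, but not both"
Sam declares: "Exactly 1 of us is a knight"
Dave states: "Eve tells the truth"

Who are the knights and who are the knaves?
Olivia is a knave.
Eve is a knave.
Sam is a knave.
Dave is a knave.

Verification:
- Olivia (knave) says "At least one of us is a knight" - this is FALSE (a lie) because no one is a knight.
- Eve (knave) says "Either Eve or Dave is a knight, but not both" - this is FALSE (a lie) because Eve is a knave and Dave is a knave.
- Sam (knave) says "Exactly 1 of us is a knight" - this is FALSE (a lie) because there are 0 knights.
- Dave (knave) says "Eve tells the truth" - this is FALSE (a lie) because Eve is a knave.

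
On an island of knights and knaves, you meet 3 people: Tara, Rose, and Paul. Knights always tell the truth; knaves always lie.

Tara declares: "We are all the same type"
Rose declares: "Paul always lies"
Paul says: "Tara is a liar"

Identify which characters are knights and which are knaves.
Tara is a knave.
Rose is a knave.
Paul is a knight.

Verification:
- Tara (knave) says "We are all the same type" - this is FALSE (a lie) because Paul is a knight and Tara and Rose are knaves.
- Rose (knave) says "Paul always lies" - this is FALSE (a lie) because Paul is a knight.
- Paul (knight) says "Tara is a liar" - this is TRUE because Tara is a knave.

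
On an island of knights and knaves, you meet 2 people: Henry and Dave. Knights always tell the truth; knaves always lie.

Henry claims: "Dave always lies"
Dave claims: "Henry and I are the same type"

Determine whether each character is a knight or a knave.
Henry is a knight.
Dave is a knave.

Verification:
- Henry (knight) says "Dave always lies" - this is TRUE because Dave is a knave.
- Dave (knave) says "Henry and I are the same type" - this is FALSE (a lie) because Dave is a knave and Henry is a knight.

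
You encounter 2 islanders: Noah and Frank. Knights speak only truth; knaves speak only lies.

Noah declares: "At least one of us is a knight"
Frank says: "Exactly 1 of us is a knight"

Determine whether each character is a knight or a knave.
Noah is a knave.
Frank is a knave.

Verification:
- Noah (knave) says "At least one of us is a knight" - this is FALSE (a lie) because no one is a knight.
- Frank (knave) says "Exactly 1 of us is a knight" - this is FALSE (a lie) because there are 0 knights.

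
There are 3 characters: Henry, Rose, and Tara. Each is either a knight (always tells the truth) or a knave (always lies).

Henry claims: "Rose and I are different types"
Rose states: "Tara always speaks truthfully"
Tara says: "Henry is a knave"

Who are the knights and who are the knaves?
Henry is a knight.
Rose is a knave.
Tara is a knave.

Verification:
- Henry (knight) says "Rose and I are different types" - this is TRUE because Henry is a knight and Rose is a knave.
- Rose (knave) says "Tara always speaks truthfully" - this is FALSE (a lie) because Tara is a knave.
- Tara (knave) says "Henry is a knave" - this is FALSE (a lie) because Henry is a knight.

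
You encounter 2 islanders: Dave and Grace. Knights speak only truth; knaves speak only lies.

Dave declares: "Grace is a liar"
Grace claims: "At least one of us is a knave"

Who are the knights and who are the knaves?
Dave is a knave.
Grace is a knight.

Verification:
- Dave (knave) says "Grace is a liar" - this is FALSE (a lie) because Grace is a knight.
- Grace (knight) says "At least one of us is a knave" - this is TRUE because Dave is a knave.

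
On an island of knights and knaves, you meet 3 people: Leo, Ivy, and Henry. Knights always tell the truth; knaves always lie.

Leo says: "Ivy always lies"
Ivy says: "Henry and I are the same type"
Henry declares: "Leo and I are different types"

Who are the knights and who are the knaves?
Leo is a knave.
Ivy is a knight.
Henry is a knight.

Verification:
- Leo (knave) says "Ivy always lies" - this is FALSE (a lie) because Ivy is a knight.
- Ivy (knight) says "Henry and I are the same type" - this is TRUE because Ivy is a knight and Henry is a knight.
- Henry (knight) says "Leo and I are different types" - this is TRUE because Henry is a knight and Leo is a knave.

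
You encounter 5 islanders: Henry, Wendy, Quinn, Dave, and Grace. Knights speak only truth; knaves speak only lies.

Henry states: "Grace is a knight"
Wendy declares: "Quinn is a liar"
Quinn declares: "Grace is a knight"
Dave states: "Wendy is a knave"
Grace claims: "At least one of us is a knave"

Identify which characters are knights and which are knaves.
Henry is a knight.
Wendy is a knave.
Quinn is a knight.
Dave is a knight.
Grace is a knight.

Verification:
- Henry (knight) says "Grace is a knight" - this is TRUE because Grace is a knight.
- Wendy (knave) says "Quinn is a liar" - this is FALSE (a lie) because Quinn is a knight.
- Quinn (knight) says "Grace is a knight" - this is TRUE because Grace is a knight.
- Dave (knight) says "Wendy is a knave" - this is TRUE because Wendy is a knave.
- Grace (knight) says "At least one of us is a knave" - this is TRUE because Wendy is a knave.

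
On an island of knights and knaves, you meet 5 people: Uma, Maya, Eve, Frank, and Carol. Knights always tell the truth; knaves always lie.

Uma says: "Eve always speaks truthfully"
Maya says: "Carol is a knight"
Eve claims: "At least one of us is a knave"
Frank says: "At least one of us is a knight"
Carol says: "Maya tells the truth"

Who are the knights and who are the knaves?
Uma is a knight.
Maya is a knave.
Eve is a knight.
Frank is a knight.
Carol is a knave.

Verification:
- Uma (knight) says "Eve always speaks truthfully" - this is TRUE because Eve is a knight.
- Maya (knave) says "Carol is a knight" - this is FALSE (a lie) because Carol is a knave.
- Eve (knight) says "At least one of us is a knave" - this is TRUE because Maya and Carol are knaves.
- Frank (knight) says "At least one of us is a knight" - this is TRUE because Uma, Eve, and Frank are knights.
- Carol (knave) says "Maya tells the truth" - this is FALSE (a lie) because Maya is a knave.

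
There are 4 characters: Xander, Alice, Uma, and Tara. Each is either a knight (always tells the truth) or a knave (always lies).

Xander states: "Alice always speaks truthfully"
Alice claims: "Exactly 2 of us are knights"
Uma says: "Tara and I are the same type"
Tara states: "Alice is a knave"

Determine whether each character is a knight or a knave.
Xander is a knave.
Alice is a knave.
Uma is a knave.
Tara is a knight.

Verification:
- Xander (knave) says "Alice always speaks truthfully" - this is FALSE (a lie) because Alice is a knave.
- Alice (knave) says "Exactly 2 of us are knights" - this is FALSE (a lie) because there are 1 knights.
- Uma (knave) says "Tara and I are the same type" - this is FALSE (a lie) because Uma is a knave and Tara is a knight.
- Tara (knight) says "Alice is a knave" - this is TRUE because Alice is a knave.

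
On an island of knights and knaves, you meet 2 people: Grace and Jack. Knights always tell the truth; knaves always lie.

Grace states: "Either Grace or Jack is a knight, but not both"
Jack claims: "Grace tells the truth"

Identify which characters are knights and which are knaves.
Grace is a knave.
Jack is a knave.

Verification:
- Grace (knave) says "Either Grace or Jack is a knight, but not both" - this is FALSE (a lie) because Grace is a knave and Jack is a knave.
- Jack (knave) says "Grace tells the truth" - this is FALSE (a lie) because Grace is a knave.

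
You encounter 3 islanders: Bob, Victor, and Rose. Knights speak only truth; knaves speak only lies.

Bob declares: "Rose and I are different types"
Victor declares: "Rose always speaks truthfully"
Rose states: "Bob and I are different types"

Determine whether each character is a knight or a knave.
Bob is a knave.
Victor is a knave.
Rose is a knave.

Verification:
- Bob (knave) says "Rose and I are different types" - this is FALSE (a lie) because Bob is a knave and Rose is a knave.
- Victor (knave) says "Rose always speaks truthfully" - this is FALSE (a lie) because Rose is a knave.
- Rose (knave) says "Bob and I are different types" - this is FALSE (a lie) because Rose is a knave and Bob is a knave.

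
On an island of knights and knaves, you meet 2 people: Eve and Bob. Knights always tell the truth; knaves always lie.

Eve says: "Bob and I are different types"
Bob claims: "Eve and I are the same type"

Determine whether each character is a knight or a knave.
Eve is a knight.
Bob is a knave.

Verification:
- Eve (knight) says "Bob and I are different types" - this is TRUE because Eve is a knight and Bob is a knave.
- Bob (knave) says "Eve and I are the same type" - this is FALSE (a lie) because Bob is a knave and Eve is a knight.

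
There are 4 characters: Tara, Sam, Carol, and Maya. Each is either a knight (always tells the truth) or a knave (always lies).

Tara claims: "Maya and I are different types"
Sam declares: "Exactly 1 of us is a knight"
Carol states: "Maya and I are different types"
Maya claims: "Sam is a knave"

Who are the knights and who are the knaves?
Tara is a knave.
Sam is a knight.
Carol is a knave.
Maya is a knave.

Verification:
- Tara (knave) says "Maya and I are different types" - this is FALSE (a lie) because Tara is a knave and Maya is a knave.
- Sam (knight) says "Exactly 1 of us is a knight" - this is TRUE because there are 1 knights.
- Carol (knave) says "Maya and I are different types" - this is FALSE (a lie) because Carol is a knave and Maya is a knave.
- Maya (knave) says "Sam is a knave" - this is FALSE (a lie) because Sam is a knight.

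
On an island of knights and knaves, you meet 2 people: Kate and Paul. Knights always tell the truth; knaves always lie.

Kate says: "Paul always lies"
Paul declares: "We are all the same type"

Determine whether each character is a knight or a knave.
Kate is a knight.
Paul is a knave.

Verification:
- Kate (knight) says "Paul always lies" - this is TRUE because Paul is a knave.
- Paul (knave) says "We are all the same type" - this is FALSE (a lie) because Kate is a knight and Paul is a knave.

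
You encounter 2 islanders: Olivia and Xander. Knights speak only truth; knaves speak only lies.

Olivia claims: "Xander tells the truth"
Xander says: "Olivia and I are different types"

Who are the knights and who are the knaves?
Olivia is a knave.
Xander is a knave.

Verification:
- Olivia (knave) says "Xander tells the truth" - this is FALSE (a lie) because Xander is a knave.
- Xander (knave) says "Olivia and I are different types" - this is FALSE (a lie) because Xander is a knave and Olivia is a knave.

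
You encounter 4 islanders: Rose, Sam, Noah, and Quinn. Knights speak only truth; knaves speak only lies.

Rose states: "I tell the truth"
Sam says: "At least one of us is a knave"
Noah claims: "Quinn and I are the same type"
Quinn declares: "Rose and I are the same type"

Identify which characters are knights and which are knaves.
Rose is a knight.
Sam is a knight.
Noah is a knave.
Quinn is a knight.

Verification:
- Rose (knight) says "I tell the truth" - this is TRUE because Rose is a knight.
- Sam (knight) says "At least one of us is a knave" - this is TRUE because Noah is a knave.
- Noah (knave) says "Quinn and I are the same type" - this is FALSE (a lie) because Noah is a knave and Quinn is a knight.
- Quinn (knight) says "Rose and I are the same type" - this is TRUE because Quinn is a knight and Rose is a knight.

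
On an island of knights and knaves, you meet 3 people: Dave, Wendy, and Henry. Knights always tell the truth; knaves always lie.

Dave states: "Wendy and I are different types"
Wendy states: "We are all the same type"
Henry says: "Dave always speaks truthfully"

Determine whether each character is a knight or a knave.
Dave is a knight.
Wendy is a knave.
Henry is a knight.

Verification:
- Dave (knight) says "Wendy and I are different types" - this is TRUE because Dave is a knight and Wendy is a knave.
- Wendy (knave) says "We are all the same type" - this is FALSE (a lie) because Dave and Henry are knights and Wendy is a knave.
- Henry (knight) says "Dave always speaks truthfully" - this is TRUE because Dave is a knight.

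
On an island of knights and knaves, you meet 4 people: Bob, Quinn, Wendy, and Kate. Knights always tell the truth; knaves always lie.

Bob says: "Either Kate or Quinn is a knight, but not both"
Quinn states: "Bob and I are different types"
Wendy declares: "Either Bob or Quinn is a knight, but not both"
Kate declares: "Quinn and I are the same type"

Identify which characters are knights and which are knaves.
Bob is a knave.
Quinn is a knight.
Wendy is a knight.
Kate is a knight.

Verification:
- Bob (knave) says "Either Kate or Quinn is a knight, but not both" - this is FALSE (a lie) because Kate is a knight and Quinn is a knight.
- Quinn (knight) says "Bob and I are different types" - this is TRUE because Quinn is a knight and Bob is a knave.
- Wendy (knight) says "Either Bob or Quinn is a knight, but not both" - this is TRUE because Bob is a knave and Quinn is a knight.
- Kate (knight) says "Quinn and I are the same type" - this is TRUE because Kate is a knight and Quinn is a knight.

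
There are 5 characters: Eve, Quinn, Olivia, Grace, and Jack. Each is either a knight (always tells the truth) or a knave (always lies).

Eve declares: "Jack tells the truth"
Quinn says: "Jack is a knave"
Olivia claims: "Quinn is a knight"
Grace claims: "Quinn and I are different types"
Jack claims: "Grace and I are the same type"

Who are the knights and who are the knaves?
Eve is a knight.
Quinn is a knave.
Olivia is a knave.
Grace is a knight.
Jack is a knight.

Verification:
- Eve (knight) says "Jack tells the truth" - this is TRUE because Jack is a knight.
- Quinn (knave) says "Jack is a knave" - this is FALSE (a lie) because Jack is a knight.
- Olivia (knave) says "Quinn is a knight" - this is FALSE (a lie) because Quinn is a knave.
- Grace (knight) says "Quinn and I are different types" - this is TRUE because Grace is a knight and Quinn is a knave.
- Jack (knight) says "Grace and I are the same type" - this is TRUE because Jack is a knight and Grace is a knight.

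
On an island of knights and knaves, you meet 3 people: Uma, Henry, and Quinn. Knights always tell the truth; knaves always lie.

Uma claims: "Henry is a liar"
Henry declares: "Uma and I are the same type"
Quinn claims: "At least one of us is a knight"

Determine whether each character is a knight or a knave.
Uma is a knight.
Henry is a knave.
Quinn is a knight.

Verification:
- Uma (knight) says "Henry is a liar" - this is TRUE because Henry is a knave.
- Henry (knave) says "Uma and I are the same type" - this is FALSE (a lie) because Henry is a knave and Uma is a knight.
- Quinn (knight) says "At least one of us is a knight" - this is TRUE because Uma and Quinn are knights.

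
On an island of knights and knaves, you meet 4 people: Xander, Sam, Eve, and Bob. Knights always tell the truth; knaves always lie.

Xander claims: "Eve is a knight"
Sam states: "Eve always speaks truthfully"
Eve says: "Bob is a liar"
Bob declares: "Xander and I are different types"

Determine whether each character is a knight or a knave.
Xander is a knave.
Sam is a knave.
Eve is a knave.
Bob is a knight.

Verification:
- Xander (knave) says "Eve is a knight" - this is FALSE (a lie) because Eve is a knave.
- Sam (knave) says "Eve always speaks truthfully" - this is FALSE (a lie) because Eve is a knave.
- Eve (knave) says "Bob is a liar" - this is FALSE (a lie) because Bob is a knight.
- Bob (knight) says "Xander and I are different types" - this is TRUE because Bob is a knight and Xander is a knave.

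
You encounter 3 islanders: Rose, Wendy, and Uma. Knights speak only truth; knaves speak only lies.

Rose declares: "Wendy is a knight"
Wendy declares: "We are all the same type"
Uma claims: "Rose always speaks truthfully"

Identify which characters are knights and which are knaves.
Rose is a knight.
Wendy is a knight.
Uma is a knight.

Verification:
- Rose (knight) says "Wendy is a knight" - this is TRUE because Wendy is a knight.
- Wendy (knight) says "We are all the same type" - this is TRUE because Rose, Wendy, and Uma are knights.
- Uma (knight) says "Rose always speaks truthfully" - this is TRUE because Rose is a knight.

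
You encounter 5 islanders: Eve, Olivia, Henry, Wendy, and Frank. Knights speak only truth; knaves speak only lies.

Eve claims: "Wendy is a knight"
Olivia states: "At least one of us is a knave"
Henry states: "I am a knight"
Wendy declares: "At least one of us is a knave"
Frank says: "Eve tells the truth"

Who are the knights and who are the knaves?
Eve is a knight.
Olivia is a knight.
Henry is a knave.
Wendy is a knight.
Frank is a knight.

Verification:
- Eve (knight) says "Wendy is a knight" - this is TRUE because Wendy is a knight.
- Olivia (knight) says "At least one of us is a knave" - this is TRUE because Henry is a knave.
- Henry (knave) says "I am a knight" - this is FALSE (a lie) because Henry is a knave.
- Wendy (knight) says "At least one of us is a knave" - this is TRUE because Henry is a knave.
- Frank (knight) says "Eve tells the truth" - this is TRUE because Eve is a knight.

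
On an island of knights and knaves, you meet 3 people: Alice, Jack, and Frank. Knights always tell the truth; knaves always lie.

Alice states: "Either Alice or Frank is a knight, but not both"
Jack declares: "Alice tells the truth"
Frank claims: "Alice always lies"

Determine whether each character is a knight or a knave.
Alice is a knight.
Jack is a knight.
Frank is a knave.

Verification:
- Alice (knight) says "Either Alice or Frank is a knight, but not both" - this is TRUE because Alice is a knight and Frank is a knave.
- Jack (knight) says "Alice tells the truth" - this is TRUE because Alice is a knight.
- Frank (knave) says "Alice always lies" - this is FALSE (a lie) because Alice is a knight.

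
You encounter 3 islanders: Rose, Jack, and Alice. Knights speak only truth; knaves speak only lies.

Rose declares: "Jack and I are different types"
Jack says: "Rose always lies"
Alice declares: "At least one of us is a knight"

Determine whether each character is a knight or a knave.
Rose is a knight.
Jack is a knave.
Alice is a knight.

Verification:
- Rose (knight) says "Jack and I are different types" - this is TRUE because Rose is a knight and Jack is a knave.
- Jack (knave) says "Rose always lies" - this is FALSE (a lie) because Rose is a knight.
- Alice (knight) says "At least one of us is a knight" - this is TRUE because Rose and Alice are knights.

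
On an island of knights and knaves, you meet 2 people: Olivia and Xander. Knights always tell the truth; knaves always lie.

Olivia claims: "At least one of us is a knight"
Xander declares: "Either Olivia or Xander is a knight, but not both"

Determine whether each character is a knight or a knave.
Olivia is a knave.
Xander is a knave.

Verification:
- Olivia (knave) says "At least one of us is a knight" - this is FALSE (a lie) because no one is a knight.
- Xander (knave) says "Either Olivia or Xander is a knight, but not both" - this is FALSE (a lie) because Olivia is a knave and Xander is a knave.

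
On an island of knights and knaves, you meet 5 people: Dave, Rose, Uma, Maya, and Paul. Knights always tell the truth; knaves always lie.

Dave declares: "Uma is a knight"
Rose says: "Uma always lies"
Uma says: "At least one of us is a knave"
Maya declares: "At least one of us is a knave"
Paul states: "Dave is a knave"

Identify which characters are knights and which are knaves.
Dave is a knight.
Rose is a knave.
Uma is a knight.
Maya is a knight.
Paul is a knave.

Verification:
- Dave (knight) says "Uma is a knight" - this is TRUE because Uma is a knight.
- Rose (knave) says "Uma always lies" - this is FALSE (a lie) because Uma is a knight.
- Uma (knight) says "At least one of us is a knave" - this is TRUE because Rose and Paul are knaves.
- Maya (knight) says "At least one of us is a knave" - this is TRUE because Rose and Paul are knaves.
- Paul (knave) says "Dave is a knave" - this is FALSE (a lie) because Dave is a knight.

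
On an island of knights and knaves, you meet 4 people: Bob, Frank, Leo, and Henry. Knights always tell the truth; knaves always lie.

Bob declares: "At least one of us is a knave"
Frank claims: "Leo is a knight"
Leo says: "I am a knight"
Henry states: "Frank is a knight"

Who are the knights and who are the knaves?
Bob is a knight.
Frank is a knave.
Leo is a knave.
Henry is a knave.

Verification:
- Bob (knight) says "At least one of us is a knave" - this is TRUE because Frank, Leo, and Henry are knaves.
- Frank (knave) says "Leo is a knight" - this is FALSE (a lie) because Leo is a knave.
- Leo (knave) says "I am a knight" - this is FALSE (a lie) because Leo is a knave.
- Henry (knave) says "Frank is a knight" - this is FALSE (a lie) because Frank is a knave.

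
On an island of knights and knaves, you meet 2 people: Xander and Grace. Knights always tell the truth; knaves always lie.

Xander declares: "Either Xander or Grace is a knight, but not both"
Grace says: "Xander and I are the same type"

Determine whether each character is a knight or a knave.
Xander is a knight.
Grace is a knave.

Verification:
- Xander (knight) says "Either Xander or Grace is a knight, but not both" - this is TRUE because Xander is a knight and Grace is a knave.
- Grace (knave) says "Xander and I are the same type" - this is FALSE (a lie) because Grace is a knave and Xander is a knight.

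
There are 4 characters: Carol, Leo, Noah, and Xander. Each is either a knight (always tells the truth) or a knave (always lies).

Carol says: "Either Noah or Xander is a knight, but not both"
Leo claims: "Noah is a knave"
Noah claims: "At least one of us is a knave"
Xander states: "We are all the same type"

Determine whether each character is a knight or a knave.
Carol is a knight.
Leo is a knave.
Noah is a knight.
Xander is a knave.

Verification:
- Carol (knight) says "Either Noah or Xander is a knight, but not both" - this is TRUE because Noah is a knight and Xander is a knave.
- Leo (knave) says "Noah is a knave" - this is FALSE (a lie) because Noah is a knight.
- Noah (knight) says "At least one of us is a knave" - this is TRUE because Leo and Xander are knaves.
- Xander (knave) says "We are all the same type" - this is FALSE (a lie) because Carol and Noah are knights and Leo and Xander are knaves.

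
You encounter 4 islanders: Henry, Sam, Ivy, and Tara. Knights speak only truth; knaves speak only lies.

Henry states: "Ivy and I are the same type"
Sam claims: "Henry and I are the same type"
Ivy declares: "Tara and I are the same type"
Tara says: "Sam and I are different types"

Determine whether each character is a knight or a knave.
Henry is a knight.
Sam is a knave.
Ivy is a knight.
Tara is a knight.

Verification:
- Henry (knight) says "Ivy and I are the same type" - this is TRUE because Henry is a knight and Ivy is a knight.
- Sam (knave) says "Henry and I are the same type" - this is FALSE (a lie) because Sam is a knave and Henry is a knight.
- Ivy (knight) says "Tara and I are the same type" - this is TRUE because Ivy is a knight and Tara is a knight.
- Tara (knight) says "Sam and I are different types" - this is TRUE because Tara is a knight and Sam is a knave.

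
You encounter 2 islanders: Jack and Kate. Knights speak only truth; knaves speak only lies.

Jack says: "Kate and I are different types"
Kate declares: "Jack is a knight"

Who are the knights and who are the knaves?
Jack is a knave.
Kate is a knave.

Verification:
- Jack (knave) says "Kate and I are different types" - this is FALSE (a lie) because Jack is a knave and Kate is a knave.
- Kate (knave) says "Jack is a knight" - this is FALSE (a lie) because Jack is a knave.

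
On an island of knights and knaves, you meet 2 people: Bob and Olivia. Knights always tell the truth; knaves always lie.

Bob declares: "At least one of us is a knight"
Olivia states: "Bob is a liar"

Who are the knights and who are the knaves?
Bob is a knight.
Olivia is a knave.

Verification:
- Bob (knight) says "At least one of us is a knight" - this is TRUE because Bob is a knight.
- Olivia (knave) says "Bob is a liar" - this is FALSE (a lie) because Bob is a knight.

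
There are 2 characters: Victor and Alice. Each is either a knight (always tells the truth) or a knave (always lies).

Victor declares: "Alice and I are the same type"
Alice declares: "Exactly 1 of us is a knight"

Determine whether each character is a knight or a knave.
Victor is a knave.
Alice is a knight.

Verification:
- Victor (knave) says "Alice and I are the same type" - this is FALSE (a lie) because Victor is a knave and Alice is a knight.
- Alice (knight) says "Exactly 1 of us is a knight" - this is TRUE because there are 1 knights.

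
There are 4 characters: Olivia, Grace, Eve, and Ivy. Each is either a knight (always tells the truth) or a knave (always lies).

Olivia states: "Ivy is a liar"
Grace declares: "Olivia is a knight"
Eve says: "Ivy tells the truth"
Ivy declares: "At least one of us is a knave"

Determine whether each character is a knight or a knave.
Olivia is a knave.
Grace is a knave.
Eve is a knight.
Ivy is a knight.

Verification:
- Olivia (knave) says "Ivy is a liar" - this is FALSE (a lie) because Ivy is a knight.
- Grace (knave) says "Olivia is a knight" - this is FALSE (a lie) because Olivia is a knave.
- Eve (knight) says "Ivy tells the truth" - this is TRUE because Ivy is a knight.
- Ivy (knight) says "At least one of us is a knave" - this is TRUE because Olivia and Grace are knaves.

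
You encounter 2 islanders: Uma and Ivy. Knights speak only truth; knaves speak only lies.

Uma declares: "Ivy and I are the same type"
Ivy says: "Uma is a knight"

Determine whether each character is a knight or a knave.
Uma is a knight.
Ivy is a knight.

Verification:
- Uma (knight) says "Ivy and I are the same type" - this is TRUE because Uma is a knight and Ivy is a knight.
- Ivy (knight) says "Uma is a knight" - this is TRUE because Uma is a knight.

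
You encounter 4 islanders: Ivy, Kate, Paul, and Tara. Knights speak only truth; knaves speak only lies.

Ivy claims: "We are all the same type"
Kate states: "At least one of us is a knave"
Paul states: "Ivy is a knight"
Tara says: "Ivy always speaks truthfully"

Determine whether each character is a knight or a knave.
Ivy is a knave.
Kate is a knight.
Paul is a knave.
Tara is a knave.

Verification:
- Ivy (knave) says "We are all the same type" - this is FALSE (a lie) because Kate is a knight and Ivy, Paul, and Tara are knaves.
- Kate (knight) says "At least one of us is a knave" - this is TRUE because Ivy, Paul, and Tara are knaves.
- Paul (knave) says "Ivy is a knight" - this is FALSE (a lie) because Ivy is a knave.
- Tara (knave) says "Ivy always speaks truthfully" - this is FALSE (a lie) because Ivy is a knave.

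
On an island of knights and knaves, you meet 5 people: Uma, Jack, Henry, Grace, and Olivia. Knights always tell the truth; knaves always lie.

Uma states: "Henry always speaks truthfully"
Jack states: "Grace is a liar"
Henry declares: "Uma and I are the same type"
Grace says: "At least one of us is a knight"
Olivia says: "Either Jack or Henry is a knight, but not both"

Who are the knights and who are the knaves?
Uma is a knight.
Jack is a knave.
Henry is a knight.
Grace is a knight.
Olivia is a knight.

Verification:
- Uma (knight) says "Henry always speaks truthfully" - this is TRUE because Henry is a knight.
- Jack (knave) says "Grace is a liar" - this is FALSE (a lie) because Grace is a knight.
- Henry (knight) says "Uma and I are the same type" - this is TRUE because Henry is a knight and Uma is a knight.
- Grace (knight) says "At least one of us is a knight" - this is TRUE because Uma, Henry, Grace, and Olivia are knights.
- Olivia (knight) says "Either Jack or Henry is a knight, but not both" - this is TRUE because Jack is a knave and Henry is a knight.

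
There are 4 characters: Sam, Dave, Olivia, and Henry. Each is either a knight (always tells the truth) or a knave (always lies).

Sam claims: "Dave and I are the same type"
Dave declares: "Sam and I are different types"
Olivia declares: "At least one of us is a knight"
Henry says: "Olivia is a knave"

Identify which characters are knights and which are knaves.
Sam is a knave.
Dave is a knight.
Olivia is a knight.
Henry is a knave.

Verification:
- Sam (knave) says "Dave and I are the same type" - this is FALSE (a lie) because Sam is a knave and Dave is a knight.
- Dave (knight) says "Sam and I are different types" - this is TRUE because Dave is a knight and Sam is a knave.
- Olivia (knight) says "At least one of us is a knight" - this is TRUE because Dave and Olivia are knights.
- Henry (knave) says "Olivia is a knave" - this is FALSE (a lie) because Olivia is a knight.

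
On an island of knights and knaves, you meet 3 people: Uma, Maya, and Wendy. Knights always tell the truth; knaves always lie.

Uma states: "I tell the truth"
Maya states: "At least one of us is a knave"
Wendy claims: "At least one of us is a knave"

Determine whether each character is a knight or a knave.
Uma is a knave.
Maya is a knight.
Wendy is a knight.

Verification:
- Uma (knave) says "I tell the truth" - this is FALSE (a lie) because Uma is a knave.
- Maya (knight) says "At least one of us is a knave" - this is TRUE because Uma is a knave.
- Wendy (knight) says "At least one of us is a knave" - this is TRUE because Uma is a knave.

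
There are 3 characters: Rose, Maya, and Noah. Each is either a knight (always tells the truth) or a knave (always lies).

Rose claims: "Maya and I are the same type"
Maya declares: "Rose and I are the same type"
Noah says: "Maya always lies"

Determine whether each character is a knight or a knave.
Rose is a knight.
Maya is a knight.
Noah is a knave.

Verification:
- Rose (knight) says "Maya and I are the same type" - this is TRUE because Rose is a knight and Maya is a knight.
- Maya (knight) says "Rose and I are the same type" - this is TRUE because Maya is a knight and Rose is a knight.
- Noah (knave) says "Maya always lies" - this is FALSE (a lie) because Maya is a knight.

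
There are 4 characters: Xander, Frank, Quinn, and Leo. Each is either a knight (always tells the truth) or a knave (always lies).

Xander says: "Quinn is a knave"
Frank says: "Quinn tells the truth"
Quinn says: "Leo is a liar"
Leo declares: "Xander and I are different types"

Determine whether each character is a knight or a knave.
Xander is a knave.
Frank is a knight.
Quinn is a knight.
Leo is a knave.

Verification:
- Xander (knave) says "Quinn is a knave" - this is FALSE (a lie) because Quinn is a knight.
- Frank (knight) says "Quinn tells the truth" - this is TRUE because Quinn is a knight.
- Quinn (knight) says "Leo is a liar" - this is TRUE because Leo is a knave.
- Leo (knave) says "Xander and I are different types" - this is FALSE (a lie) because Leo is a knave and Xander is a knave.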